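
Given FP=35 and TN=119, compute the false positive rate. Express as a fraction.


FPR = FP / (FP + TN) = 35 / 154 = 5/22.

5/22


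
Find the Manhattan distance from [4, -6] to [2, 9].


d = sum of absolute differences: |4-2|=2 + |-6-9|=15 = 17.

17


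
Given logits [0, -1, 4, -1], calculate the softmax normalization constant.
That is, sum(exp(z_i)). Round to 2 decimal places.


Denom = e^0=1.0000 + e^-1=0.3679 + e^4=54.5982 + e^-1=0.3679. Sum = 56.3340, which rounds to 56.33.

56.33


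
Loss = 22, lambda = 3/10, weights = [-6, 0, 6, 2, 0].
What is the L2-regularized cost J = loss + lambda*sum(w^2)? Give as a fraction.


L2 sq norm = sum(w^2) = 76. J = 22 + 3/10 * 76 = 224/5.

224/5


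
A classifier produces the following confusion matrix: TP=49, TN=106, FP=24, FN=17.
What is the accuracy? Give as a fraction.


Accuracy = (TP + TN) / (TP + TN + FP + FN) = (49 + 106) / 196 = 155/196.

155/196


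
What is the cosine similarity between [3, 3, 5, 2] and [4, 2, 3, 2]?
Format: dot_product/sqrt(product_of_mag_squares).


dot = 37. |a|^2 = 47, |b|^2 = 33. cos = 37/sqrt(1551).

37/sqrt(1551)


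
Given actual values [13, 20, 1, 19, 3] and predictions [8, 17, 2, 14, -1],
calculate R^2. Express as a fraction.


Mean(y) = 56/5. SS_res = 76. SS_tot = 1564/5. R^2 = 1 - 76/(1564/5) = 296/391.

296/391


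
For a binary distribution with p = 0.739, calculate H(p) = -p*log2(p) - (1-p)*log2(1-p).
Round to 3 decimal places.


H = -0.739*log2(0.739) - 0.261*log2(0.261) = 0.828.

0.828


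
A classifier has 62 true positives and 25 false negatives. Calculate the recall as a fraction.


Recall = TP / (TP + FN) = 62 / 87 = 62/87.

62/87


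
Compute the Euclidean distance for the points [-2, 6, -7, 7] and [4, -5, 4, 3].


d = sqrt(sum of squared differences). (-2-4)^2=36, (6--5)^2=121, (-7-4)^2=121, (7-3)^2=16. Sum = 294.

sqrt(294)


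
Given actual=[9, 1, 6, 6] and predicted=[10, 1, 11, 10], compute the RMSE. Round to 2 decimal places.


MSE = 10.5000. RMSE = sqrt(10.5000) = 3.24.

3.24


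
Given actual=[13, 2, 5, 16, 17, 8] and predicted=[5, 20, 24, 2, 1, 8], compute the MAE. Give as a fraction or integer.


MAE = (1/6) * (|13-5|=8 + |2-20|=18 + |5-24|=19 + |16-2|=14 + |17-1|=16 + |8-8|=0). Sum = 75. MAE = 25/2.

25/2


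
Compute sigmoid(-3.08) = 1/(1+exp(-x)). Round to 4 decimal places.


sigma(-3.08) = 1/(1+e^(3.08)) = 1/(1+21.758402) = 1/22.758402 = 0.0439.

0.0439


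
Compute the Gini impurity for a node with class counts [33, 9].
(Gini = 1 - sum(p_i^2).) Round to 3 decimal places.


Total = 42. Proportions: 33/42, 9/42. sum(p_i^2) = 0.6633. Gini = 1 - 0.6633 = 0.3367, which rounds to 0.337.

0.337


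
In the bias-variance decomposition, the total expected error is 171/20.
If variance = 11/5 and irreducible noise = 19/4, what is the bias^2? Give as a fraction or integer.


Total error = bias^2 + variance + irreducible noise. So bias^2 = 171/20 - 11/5 - 19/4 = 8/5.

8/5


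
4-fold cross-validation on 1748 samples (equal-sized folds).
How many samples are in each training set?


Each validation fold has 1748/4 = 437 samples. Training set = 1748 - 437 = 1311.

1311


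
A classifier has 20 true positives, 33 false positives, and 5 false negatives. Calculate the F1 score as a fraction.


Precision = 20/53 = 20/53. Recall = 20/25 = 4/5. F1 = 2*P*R/(P+R) = 20/39.

20/39


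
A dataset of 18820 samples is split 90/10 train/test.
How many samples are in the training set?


Test set = 18820 * 10% = 1882. Training set = 18820 - 1882 = 16938.

16938


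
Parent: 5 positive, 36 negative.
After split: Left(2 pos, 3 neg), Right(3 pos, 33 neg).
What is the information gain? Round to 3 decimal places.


H(parent) = 0.5349. H(left) = 0.9710, H(right) = 0.4138. Weighted = (5/41)*0.9710 + (36/41)*0.4138 = 0.4818. IG = 0.5349 - 0.4818 = 0.0531, which rounds to 0.053.

0.053


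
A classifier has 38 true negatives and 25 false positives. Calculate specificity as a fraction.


Specificity = TN / (TN + FP) = 38 / 63 = 38/63.

38/63


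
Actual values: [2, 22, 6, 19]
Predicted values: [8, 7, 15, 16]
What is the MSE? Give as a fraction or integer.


MSE = (1/4) * ((2-8)^2=36 + (22-7)^2=225 + (6-15)^2=81 + (19-16)^2=9). Sum = 351. MSE = 351/4.

351/4


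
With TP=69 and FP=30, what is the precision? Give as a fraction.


Precision = TP / (TP + FP) = 69 / 99 = 23/33.

23/33


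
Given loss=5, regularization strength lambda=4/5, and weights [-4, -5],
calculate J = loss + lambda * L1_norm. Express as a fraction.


L1 norm = sum(|w|) = 9. J = 5 + 4/5 * 9 = 61/5.

61/5


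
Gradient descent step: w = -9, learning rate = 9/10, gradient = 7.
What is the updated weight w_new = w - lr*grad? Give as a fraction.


w_new = -9 - 9/10 * 7 = -9 - 63/10 = -153/10.

-153/10


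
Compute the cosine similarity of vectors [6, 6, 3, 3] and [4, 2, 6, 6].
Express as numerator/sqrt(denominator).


dot = 72. |a|^2 = 90, |b|^2 = 92. cos = 72/sqrt(8280).

72/sqrt(8280)


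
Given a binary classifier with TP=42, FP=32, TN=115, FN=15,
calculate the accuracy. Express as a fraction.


Accuracy = (TP + TN) / (TP + TN + FP + FN) = (42 + 115) / 204 = 157/204.

157/204


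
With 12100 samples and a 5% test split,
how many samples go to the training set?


Test set = 12100 * 5% = 605. Training set = 12100 - 605 = 11495.

11495


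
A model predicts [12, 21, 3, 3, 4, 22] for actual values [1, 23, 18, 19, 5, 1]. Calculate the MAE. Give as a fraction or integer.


MAE = (1/6) * (|1-12|=11 + |23-21|=2 + |18-3|=15 + |19-3|=16 + |5-4|=1 + |1-22|=21). Sum = 66. MAE = 11.

11


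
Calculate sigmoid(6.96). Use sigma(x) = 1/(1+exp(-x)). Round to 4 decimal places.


sigma(6.96) = 1/(1+e^(-6.96)) = 1/(1+0.000949) = 1/1.000949 = 0.9991.

0.9991


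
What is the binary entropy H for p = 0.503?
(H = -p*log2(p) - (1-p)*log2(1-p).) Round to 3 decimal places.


H = -0.503*log2(0.503) - 0.497*log2(0.497) = 1.000.

1.000


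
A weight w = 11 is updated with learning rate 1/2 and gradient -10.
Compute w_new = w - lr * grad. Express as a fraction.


w_new = 11 - 1/2 * -10 = 11 - -5 = 16.

16


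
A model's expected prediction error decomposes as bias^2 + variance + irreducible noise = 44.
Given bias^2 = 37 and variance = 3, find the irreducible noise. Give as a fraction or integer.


Total error = bias^2 + variance + irreducible noise. So irreducible noise = 44 - 37 - 3 = 4.

4


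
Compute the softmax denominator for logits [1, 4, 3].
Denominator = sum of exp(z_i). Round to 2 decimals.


Denom = e^1=2.7183 + e^4=54.5982 + e^3=20.0855. Sum = 77.4020, which rounds to 77.40.

77.40


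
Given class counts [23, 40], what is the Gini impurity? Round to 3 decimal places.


Total = 63. Proportions: 23/63, 40/63. sum(p_i^2) = 0.5364. Gini = 1 - 0.5364 = 0.4636, which rounds to 0.464.

0.464


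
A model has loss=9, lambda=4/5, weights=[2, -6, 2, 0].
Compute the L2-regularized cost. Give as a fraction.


L2 sq norm = sum(w^2) = 44. J = 9 + 4/5 * 44 = 221/5.

221/5


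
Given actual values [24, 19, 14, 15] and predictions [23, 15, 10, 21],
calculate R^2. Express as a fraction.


Mean(y) = 18. SS_res = 69. SS_tot = 62. R^2 = 1 - 69/(62) = -7/62.

-7/62


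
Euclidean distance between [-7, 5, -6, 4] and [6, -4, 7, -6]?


d = sqrt(sum of squared differences). (-7-6)^2=169, (5--4)^2=81, (-6-7)^2=169, (4--6)^2=100. Sum = 519.

sqrt(519)


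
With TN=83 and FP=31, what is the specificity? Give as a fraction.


Specificity = TN / (TN + FP) = 83 / 114 = 83/114.

83/114


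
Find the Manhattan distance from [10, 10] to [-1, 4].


d = sum of absolute differences: |10--1|=11 + |10-4|=6 = 17.

17


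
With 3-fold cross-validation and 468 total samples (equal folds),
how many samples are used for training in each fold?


Each validation fold has 468/3 = 156 samples. Training set = 468 - 156 = 312.

312


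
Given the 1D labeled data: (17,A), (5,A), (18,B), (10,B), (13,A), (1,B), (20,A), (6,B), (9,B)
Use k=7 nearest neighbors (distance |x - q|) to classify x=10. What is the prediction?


Distances: |17-10|=7, |5-10|=5, |18-10|=8, |10-10|=0, |13-10|=3, |1-10|=9, |20-10|=10, |6-10|=4, |9-10|=1. 7 nearest: (10,B), (9,B), (13,A), (6,B), (5,A), (17,A), (18,B). Counts: {'B': 4, 'A': 3}. Majority class: B.

B


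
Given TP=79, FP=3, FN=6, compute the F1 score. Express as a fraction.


Precision = 79/82 = 79/82. Recall = 79/85 = 79/85. F1 = 2*P*R/(P+R) = 158/167.

158/167


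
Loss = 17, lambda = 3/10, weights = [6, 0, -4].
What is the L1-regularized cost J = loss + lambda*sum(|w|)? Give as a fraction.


L1 norm = sum(|w|) = 10. J = 17 + 3/10 * 10 = 20.

20


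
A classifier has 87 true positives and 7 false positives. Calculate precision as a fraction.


Precision = TP / (TP + FP) = 87 / 94 = 87/94.

87/94


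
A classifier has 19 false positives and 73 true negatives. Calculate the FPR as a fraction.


FPR = FP / (FP + TN) = 19 / 92 = 19/92.

19/92


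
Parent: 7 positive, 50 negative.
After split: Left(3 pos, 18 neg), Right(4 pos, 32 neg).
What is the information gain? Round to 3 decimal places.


H(parent) = 0.5374. H(left) = 0.5917, H(right) = 0.5033. Weighted = (21/57)*0.5917 + (36/57)*0.5033 = 0.5359. IG = 0.5374 - 0.5359 = 0.0015, which rounds to 0.002.

0.002


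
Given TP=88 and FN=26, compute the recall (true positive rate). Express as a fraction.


Recall = TP / (TP + FN) = 88 / 114 = 44/57.

44/57


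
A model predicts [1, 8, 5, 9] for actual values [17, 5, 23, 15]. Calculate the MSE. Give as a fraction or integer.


MSE = (1/4) * ((17-1)^2=256 + (5-8)^2=9 + (23-5)^2=324 + (15-9)^2=36). Sum = 625. MSE = 625/4.

625/4


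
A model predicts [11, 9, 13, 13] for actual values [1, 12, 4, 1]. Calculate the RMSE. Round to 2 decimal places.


MSE = 83.5000. RMSE = sqrt(83.5000) = 9.14.

9.14


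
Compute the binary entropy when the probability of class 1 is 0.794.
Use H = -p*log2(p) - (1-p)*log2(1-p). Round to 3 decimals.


H = -0.794*log2(0.794) - 0.206*log2(0.206) = 0.734.

0.734


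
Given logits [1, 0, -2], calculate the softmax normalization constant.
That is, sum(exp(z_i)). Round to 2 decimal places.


Denom = e^1=2.7183 + e^0=1.0000 + e^-2=0.1353. Sum = 3.8536, which rounds to 3.85.

3.85


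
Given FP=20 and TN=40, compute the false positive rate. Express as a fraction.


FPR = FP / (FP + TN) = 20 / 60 = 1/3.

1/3


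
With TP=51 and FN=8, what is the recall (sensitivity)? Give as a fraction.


Recall = TP / (TP + FN) = 51 / 59 = 51/59.

51/59


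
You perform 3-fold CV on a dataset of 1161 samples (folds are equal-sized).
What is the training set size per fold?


Each validation fold has 1161/3 = 387 samples. Training set = 1161 - 387 = 774.

774


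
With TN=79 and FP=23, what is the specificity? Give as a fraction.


Specificity = TN / (TN + FP) = 79 / 102 = 79/102.

79/102


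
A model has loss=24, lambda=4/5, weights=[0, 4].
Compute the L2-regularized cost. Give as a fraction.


L2 sq norm = sum(w^2) = 16. J = 24 + 4/5 * 16 = 184/5.

184/5


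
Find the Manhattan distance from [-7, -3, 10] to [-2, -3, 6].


d = sum of absolute differences: |-7--2|=5 + |-3--3|=0 + |10-6|=4 = 9.

9


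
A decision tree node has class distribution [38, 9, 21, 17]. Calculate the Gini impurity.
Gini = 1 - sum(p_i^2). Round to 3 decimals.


Total = 85. Proportions: 38/85, 9/85, 21/85, 17/85. sum(p_i^2) = 0.3121. Gini = 1 - 0.3121 = 0.6879, which rounds to 0.688.

0.688


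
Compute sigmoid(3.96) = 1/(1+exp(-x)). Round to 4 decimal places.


sigma(3.96) = 1/(1+e^(-3.96)) = 1/(1+0.019063) = 1/1.019063 = 0.9813.

0.9813


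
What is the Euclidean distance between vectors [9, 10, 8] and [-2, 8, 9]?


d = sqrt(sum of squared differences). (9--2)^2=121, (10-8)^2=4, (8-9)^2=1. Sum = 126.

sqrt(126)


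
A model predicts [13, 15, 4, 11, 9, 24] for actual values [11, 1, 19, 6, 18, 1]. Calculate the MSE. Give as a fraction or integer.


MSE = (1/6) * ((11-13)^2=4 + (1-15)^2=196 + (19-4)^2=225 + (6-11)^2=25 + (18-9)^2=81 + (1-24)^2=529). Sum = 1060. MSE = 530/3.

530/3


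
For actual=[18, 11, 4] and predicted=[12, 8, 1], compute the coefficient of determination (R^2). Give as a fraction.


Mean(y) = 11. SS_res = 54. SS_tot = 98. R^2 = 1 - 54/(98) = 22/49.

22/49


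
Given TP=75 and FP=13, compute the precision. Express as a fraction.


Precision = TP / (TP + FP) = 75 / 88 = 75/88.

75/88


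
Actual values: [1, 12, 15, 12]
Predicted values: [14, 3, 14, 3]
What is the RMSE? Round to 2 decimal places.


MSE = 83.0000. RMSE = sqrt(83.0000) = 9.11.

9.11


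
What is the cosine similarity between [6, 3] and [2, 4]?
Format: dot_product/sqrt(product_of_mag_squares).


dot = 24. |a|^2 = 45, |b|^2 = 20. cos = 24/sqrt(900).

24/sqrt(900)


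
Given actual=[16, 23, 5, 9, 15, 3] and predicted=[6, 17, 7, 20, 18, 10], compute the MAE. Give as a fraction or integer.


MAE = (1/6) * (|16-6|=10 + |23-17|=6 + |5-7|=2 + |9-20|=11 + |15-18|=3 + |3-10|=7). Sum = 39. MAE = 13/2.

13/2


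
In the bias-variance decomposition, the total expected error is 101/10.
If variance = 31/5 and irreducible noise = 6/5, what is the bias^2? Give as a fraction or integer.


Total error = bias^2 + variance + irreducible noise. So bias^2 = 101/10 - 31/5 - 6/5 = 27/10.

27/10


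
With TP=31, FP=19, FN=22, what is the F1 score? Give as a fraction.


Precision = 31/50 = 31/50. Recall = 31/53 = 31/53. F1 = 2*P*R/(P+R) = 62/103.

62/103


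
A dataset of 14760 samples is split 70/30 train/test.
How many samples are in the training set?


Test set = 14760 * 30% = 4428. Training set = 14760 - 4428 = 10332.

10332


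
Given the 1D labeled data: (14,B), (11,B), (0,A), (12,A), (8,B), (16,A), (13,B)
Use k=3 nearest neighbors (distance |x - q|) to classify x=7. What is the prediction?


Distances: |14-7|=7, |11-7|=4, |0-7|=7, |12-7|=5, |8-7|=1, |16-7|=9, |13-7|=6. 3 nearest: (8,B), (11,B), (12,A). Counts: {'B': 2, 'A': 1}. Majority class: B.

B


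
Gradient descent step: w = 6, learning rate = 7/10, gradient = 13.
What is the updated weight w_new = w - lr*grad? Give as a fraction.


w_new = 6 - 7/10 * 13 = 6 - 91/10 = -31/10.

-31/10


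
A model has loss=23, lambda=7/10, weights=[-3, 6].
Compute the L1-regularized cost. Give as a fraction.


L1 norm = sum(|w|) = 9. J = 23 + 7/10 * 9 = 293/10.

293/10


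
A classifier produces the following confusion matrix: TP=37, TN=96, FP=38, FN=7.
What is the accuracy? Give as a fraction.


Accuracy = (TP + TN) / (TP + TN + FP + FN) = (37 + 96) / 178 = 133/178.

133/178


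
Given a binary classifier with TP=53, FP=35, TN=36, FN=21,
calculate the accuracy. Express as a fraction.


Accuracy = (TP + TN) / (TP + TN + FP + FN) = (53 + 36) / 145 = 89/145.

89/145


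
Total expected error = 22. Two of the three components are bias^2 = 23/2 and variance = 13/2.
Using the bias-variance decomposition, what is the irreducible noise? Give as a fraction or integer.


Total error = bias^2 + variance + irreducible noise. So irreducible noise = 22 - 23/2 - 13/2 = 4.

4


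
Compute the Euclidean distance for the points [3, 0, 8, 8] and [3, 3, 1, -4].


d = sqrt(sum of squared differences). (3-3)^2=0, (0-3)^2=9, (8-1)^2=49, (8--4)^2=144. Sum = 202.

sqrt(202)


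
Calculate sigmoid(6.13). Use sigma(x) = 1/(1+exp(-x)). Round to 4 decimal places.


sigma(6.13) = 1/(1+e^(-6.13)) = 1/(1+0.002177) = 1/1.002177 = 0.9978.

0.9978


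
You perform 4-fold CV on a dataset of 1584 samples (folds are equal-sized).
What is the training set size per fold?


Each validation fold has 1584/4 = 396 samples. Training set = 1584 - 396 = 1188.

1188


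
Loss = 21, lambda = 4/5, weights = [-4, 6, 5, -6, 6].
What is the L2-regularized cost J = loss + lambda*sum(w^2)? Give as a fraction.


L2 sq norm = sum(w^2) = 149. J = 21 + 4/5 * 149 = 701/5.

701/5


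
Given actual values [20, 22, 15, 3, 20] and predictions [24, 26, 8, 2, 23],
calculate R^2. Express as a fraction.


Mean(y) = 16. SS_res = 91. SS_tot = 238. R^2 = 1 - 91/(238) = 21/34.

21/34


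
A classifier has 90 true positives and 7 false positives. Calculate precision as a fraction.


Precision = TP / (TP + FP) = 90 / 97 = 90/97.

90/97


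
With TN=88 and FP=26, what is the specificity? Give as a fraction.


Specificity = TN / (TN + FP) = 88 / 114 = 44/57.

44/57


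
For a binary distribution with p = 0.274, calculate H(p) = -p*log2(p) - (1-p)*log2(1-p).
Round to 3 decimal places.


H = -0.274*log2(0.274) - 0.726*log2(0.726) = 0.847.

0.847


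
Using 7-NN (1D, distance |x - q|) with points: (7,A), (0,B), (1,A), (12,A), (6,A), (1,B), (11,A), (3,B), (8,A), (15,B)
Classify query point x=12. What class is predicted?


Distances: |7-12|=5, |0-12|=12, |1-12|=11, |12-12|=0, |6-12|=6, |1-12|=11, |11-12|=1, |3-12|=9, |8-12|=4, |15-12|=3. 7 nearest: (12,A), (11,A), (15,B), (8,A), (7,A), (6,A), (3,B). Counts: {'A': 5, 'B': 2}. Majority class: A.

A


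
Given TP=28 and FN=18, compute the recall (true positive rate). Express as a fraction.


Recall = TP / (TP + FN) = 28 / 46 = 14/23.

14/23


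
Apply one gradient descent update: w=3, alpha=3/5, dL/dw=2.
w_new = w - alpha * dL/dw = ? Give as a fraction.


w_new = 3 - 3/5 * 2 = 3 - 6/5 = 9/5.

9/5


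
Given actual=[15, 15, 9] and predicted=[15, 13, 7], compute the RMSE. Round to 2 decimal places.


MSE = 2.6667. RMSE = sqrt(2.6667) = 1.63.

1.63


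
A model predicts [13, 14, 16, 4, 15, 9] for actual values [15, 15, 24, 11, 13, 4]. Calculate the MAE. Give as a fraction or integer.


MAE = (1/6) * (|15-13|=2 + |15-14|=1 + |24-16|=8 + |11-4|=7 + |13-15|=2 + |4-9|=5). Sum = 25. MAE = 25/6.

25/6


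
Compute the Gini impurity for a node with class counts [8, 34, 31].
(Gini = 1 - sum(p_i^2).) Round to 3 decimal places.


Total = 73. Proportions: 8/73, 34/73, 31/73. sum(p_i^2) = 0.4093. Gini = 1 - 0.4093 = 0.5907, which rounds to 0.591.

0.591


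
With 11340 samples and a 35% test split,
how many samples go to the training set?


Test set = 11340 * 35% = 3969. Training set = 11340 - 3969 = 7371.

7371


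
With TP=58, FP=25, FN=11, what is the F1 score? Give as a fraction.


Precision = 58/83 = 58/83. Recall = 58/69 = 58/69. F1 = 2*P*R/(P+R) = 29/38.

29/38


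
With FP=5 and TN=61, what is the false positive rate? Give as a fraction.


FPR = FP / (FP + TN) = 5 / 66 = 5/66.

5/66


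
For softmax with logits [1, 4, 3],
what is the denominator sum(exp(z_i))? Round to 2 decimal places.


Denom = e^1=2.7183 + e^4=54.5982 + e^3=20.0855. Sum = 77.4020, which rounds to 77.40.

77.40


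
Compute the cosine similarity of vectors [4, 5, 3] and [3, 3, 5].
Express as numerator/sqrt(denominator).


dot = 42. |a|^2 = 50, |b|^2 = 43. cos = 42/sqrt(2150).

42/sqrt(2150)


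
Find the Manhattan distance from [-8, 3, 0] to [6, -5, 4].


d = sum of absolute differences: |-8-6|=14 + |3--5|=8 + |0-4|=4 = 26.

26


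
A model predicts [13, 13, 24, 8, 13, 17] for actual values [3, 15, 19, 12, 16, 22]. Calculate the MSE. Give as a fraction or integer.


MSE = (1/6) * ((3-13)^2=100 + (15-13)^2=4 + (19-24)^2=25 + (12-8)^2=16 + (16-13)^2=9 + (22-17)^2=25). Sum = 179. MSE = 179/6.

179/6


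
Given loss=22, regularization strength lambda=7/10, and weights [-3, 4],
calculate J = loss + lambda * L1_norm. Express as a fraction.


L1 norm = sum(|w|) = 7. J = 22 + 7/10 * 7 = 269/10.

269/10


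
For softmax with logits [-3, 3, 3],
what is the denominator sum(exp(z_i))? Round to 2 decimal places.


Denom = e^-3=0.0498 + e^3=20.0855 + e^3=20.0855. Sum = 40.2208, which rounds to 40.22.

40.22


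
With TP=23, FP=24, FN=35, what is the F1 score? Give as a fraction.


Precision = 23/47 = 23/47. Recall = 23/58 = 23/58. F1 = 2*P*R/(P+R) = 46/105.

46/105


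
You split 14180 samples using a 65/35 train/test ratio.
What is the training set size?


Test set = 14180 * 35% = 4963. Training set = 14180 - 4963 = 9217.

9217


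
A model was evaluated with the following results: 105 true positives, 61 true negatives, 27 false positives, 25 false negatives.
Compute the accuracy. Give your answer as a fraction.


Accuracy = (TP + TN) / (TP + TN + FP + FN) = (105 + 61) / 218 = 83/109.

83/109


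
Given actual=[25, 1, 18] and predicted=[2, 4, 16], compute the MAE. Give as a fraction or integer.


MAE = (1/3) * (|25-2|=23 + |1-4|=3 + |18-16|=2). Sum = 28. MAE = 28/3.

28/3


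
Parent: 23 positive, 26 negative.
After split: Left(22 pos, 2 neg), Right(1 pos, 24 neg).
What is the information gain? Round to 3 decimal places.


H(parent) = 0.9973. H(left) = 0.4138, H(right) = 0.2423. Weighted = (24/49)*0.4138 + (25/49)*0.2423 = 0.3263. IG = 0.9973 - 0.3263 = 0.6710, which rounds to 0.671.

0.671


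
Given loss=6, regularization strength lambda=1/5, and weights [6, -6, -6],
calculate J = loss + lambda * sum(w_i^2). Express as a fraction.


L2 sq norm = sum(w^2) = 108. J = 6 + 1/5 * 108 = 138/5.

138/5


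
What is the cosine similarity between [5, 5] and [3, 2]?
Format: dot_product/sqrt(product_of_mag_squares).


dot = 25. |a|^2 = 50, |b|^2 = 13. cos = 25/sqrt(650).

25/sqrt(650)


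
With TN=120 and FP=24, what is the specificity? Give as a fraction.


Specificity = TN / (TN + FP) = 120 / 144 = 5/6.

5/6


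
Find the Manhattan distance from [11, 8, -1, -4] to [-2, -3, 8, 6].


d = sum of absolute differences: |11--2|=13 + |8--3|=11 + |-1-8|=9 + |-4-6|=10 = 43.

43


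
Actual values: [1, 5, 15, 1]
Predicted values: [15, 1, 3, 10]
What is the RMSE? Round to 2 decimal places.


MSE = 109.2500. RMSE = sqrt(109.2500) = 10.45.

10.45


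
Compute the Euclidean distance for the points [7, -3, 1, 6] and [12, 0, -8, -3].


d = sqrt(sum of squared differences). (7-12)^2=25, (-3-0)^2=9, (1--8)^2=81, (6--3)^2=81. Sum = 196.

14


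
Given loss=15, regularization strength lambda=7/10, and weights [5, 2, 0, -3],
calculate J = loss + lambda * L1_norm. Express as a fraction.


L1 norm = sum(|w|) = 10. J = 15 + 7/10 * 10 = 22.

22


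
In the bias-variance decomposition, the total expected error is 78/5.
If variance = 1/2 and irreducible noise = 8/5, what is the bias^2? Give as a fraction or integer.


Total error = bias^2 + variance + irreducible noise. So bias^2 = 78/5 - 1/2 - 8/5 = 27/2.

27/2


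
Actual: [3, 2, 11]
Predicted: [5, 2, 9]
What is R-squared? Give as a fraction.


Mean(y) = 16/3. SS_res = 8. SS_tot = 146/3. R^2 = 1 - 8/(146/3) = 61/73.

61/73


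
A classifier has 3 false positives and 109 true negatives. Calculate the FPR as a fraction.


FPR = FP / (FP + TN) = 3 / 112 = 3/112.

3/112


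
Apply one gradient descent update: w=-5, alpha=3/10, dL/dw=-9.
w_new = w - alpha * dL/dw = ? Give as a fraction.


w_new = -5 - 3/10 * -9 = -5 - -27/10 = -23/10.

-23/10


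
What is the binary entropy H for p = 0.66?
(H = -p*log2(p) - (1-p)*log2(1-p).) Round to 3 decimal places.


H = -0.66*log2(0.66) - 0.34*log2(0.34) = 0.925.

0.925


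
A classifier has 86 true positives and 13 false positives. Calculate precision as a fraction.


Precision = TP / (TP + FP) = 86 / 99 = 86/99.

86/99


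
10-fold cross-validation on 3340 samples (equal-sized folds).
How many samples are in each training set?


Each validation fold has 3340/10 = 334 samples. Training set = 3340 - 334 = 3006.

3006


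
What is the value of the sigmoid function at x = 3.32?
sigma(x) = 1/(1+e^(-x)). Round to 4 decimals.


sigma(3.32) = 1/(1+e^(-3.32)) = 1/(1+0.036153) = 1/1.036153 = 0.9651.

0.9651


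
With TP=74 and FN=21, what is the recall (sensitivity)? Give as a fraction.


Recall = TP / (TP + FN) = 74 / 95 = 74/95.

74/95


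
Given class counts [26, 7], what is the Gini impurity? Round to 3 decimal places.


Total = 33. Proportions: 26/33, 7/33. sum(p_i^2) = 0.6657. Gini = 1 - 0.6657 = 0.3343, which rounds to 0.334.

0.334


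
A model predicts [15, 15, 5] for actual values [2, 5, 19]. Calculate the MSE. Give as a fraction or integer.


MSE = (1/3) * ((2-15)^2=169 + (5-15)^2=100 + (19-5)^2=196). Sum = 465. MSE = 155.

155


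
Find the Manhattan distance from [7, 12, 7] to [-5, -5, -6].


d = sum of absolute differences: |7--5|=12 + |12--5|=17 + |7--6|=13 = 42.

42


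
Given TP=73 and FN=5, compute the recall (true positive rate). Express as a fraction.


Recall = TP / (TP + FN) = 73 / 78 = 73/78.

73/78


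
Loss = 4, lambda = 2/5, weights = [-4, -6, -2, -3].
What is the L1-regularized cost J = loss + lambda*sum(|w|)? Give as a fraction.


L1 norm = sum(|w|) = 15. J = 4 + 2/5 * 15 = 10.

10


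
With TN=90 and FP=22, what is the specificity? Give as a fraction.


Specificity = TN / (TN + FP) = 90 / 112 = 45/56.

45/56


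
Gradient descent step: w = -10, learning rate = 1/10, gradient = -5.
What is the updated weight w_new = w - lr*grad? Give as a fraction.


w_new = -10 - 1/10 * -5 = -10 - -1/2 = -19/2.

-19/2


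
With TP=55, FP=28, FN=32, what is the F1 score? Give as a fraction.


Precision = 55/83 = 55/83. Recall = 55/87 = 55/87. F1 = 2*P*R/(P+R) = 11/17.

11/17


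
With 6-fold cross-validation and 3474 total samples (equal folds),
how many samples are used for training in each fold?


Each validation fold has 3474/6 = 579 samples. Training set = 3474 - 579 = 2895.

2895


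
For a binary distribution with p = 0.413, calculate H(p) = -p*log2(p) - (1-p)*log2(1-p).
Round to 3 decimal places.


H = -0.413*log2(0.413) - 0.587*log2(0.587) = 0.978.

0.978


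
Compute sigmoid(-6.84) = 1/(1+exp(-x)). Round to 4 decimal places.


sigma(-6.84) = 1/(1+e^(6.84)) = 1/(1+934.489135) = 1/935.489135 = 0.0011.

0.0011


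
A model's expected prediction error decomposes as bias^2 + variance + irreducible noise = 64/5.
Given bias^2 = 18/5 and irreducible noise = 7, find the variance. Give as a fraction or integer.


Total error = bias^2 + variance + irreducible noise. So variance = 64/5 - 18/5 - 7 = 11/5.

11/5


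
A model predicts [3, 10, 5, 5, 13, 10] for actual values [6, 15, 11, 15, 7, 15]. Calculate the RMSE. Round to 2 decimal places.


MSE = 38.5000. RMSE = sqrt(38.5000) = 6.20.

6.20


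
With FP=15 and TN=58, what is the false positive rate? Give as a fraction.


FPR = FP / (FP + TN) = 15 / 73 = 15/73.

15/73


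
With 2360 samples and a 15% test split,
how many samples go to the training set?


Test set = 2360 * 15% = 354. Training set = 2360 - 354 = 2006.

2006


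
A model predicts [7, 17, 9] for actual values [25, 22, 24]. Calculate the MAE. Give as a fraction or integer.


MAE = (1/3) * (|25-7|=18 + |22-17|=5 + |24-9|=15). Sum = 38. MAE = 38/3.

38/3


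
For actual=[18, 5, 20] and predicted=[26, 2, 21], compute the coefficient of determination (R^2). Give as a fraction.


Mean(y) = 43/3. SS_res = 74. SS_tot = 398/3. R^2 = 1 - 74/(398/3) = 88/199.

88/199


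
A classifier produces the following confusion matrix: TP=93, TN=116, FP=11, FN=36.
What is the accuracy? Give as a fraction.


Accuracy = (TP + TN) / (TP + TN + FP + FN) = (93 + 116) / 256 = 209/256.

209/256


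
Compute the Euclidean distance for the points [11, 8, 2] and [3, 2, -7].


d = sqrt(sum of squared differences). (11-3)^2=64, (8-2)^2=36, (2--7)^2=81. Sum = 181.

sqrt(181)


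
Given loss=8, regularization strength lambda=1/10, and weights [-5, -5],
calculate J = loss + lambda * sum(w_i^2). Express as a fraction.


L2 sq norm = sum(w^2) = 50. J = 8 + 1/10 * 50 = 13.

13


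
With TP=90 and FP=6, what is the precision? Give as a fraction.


Precision = TP / (TP + FP) = 90 / 96 = 15/16.

15/16


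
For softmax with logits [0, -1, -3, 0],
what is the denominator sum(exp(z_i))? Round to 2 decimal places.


Denom = e^0=1.0000 + e^-1=0.3679 + e^-3=0.0498 + e^0=1.0000. Sum = 2.4177, which rounds to 2.42.

2.42


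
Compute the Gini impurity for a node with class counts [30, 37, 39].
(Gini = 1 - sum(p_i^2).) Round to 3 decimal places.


Total = 106. Proportions: 30/106, 37/106, 39/106. sum(p_i^2) = 0.3373. Gini = 1 - 0.3373 = 0.6627, which rounds to 0.663.

0.663


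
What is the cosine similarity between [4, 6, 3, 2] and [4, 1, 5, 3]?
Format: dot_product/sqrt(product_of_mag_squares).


dot = 43. |a|^2 = 65, |b|^2 = 51. cos = 43/sqrt(3315).

43/sqrt(3315)


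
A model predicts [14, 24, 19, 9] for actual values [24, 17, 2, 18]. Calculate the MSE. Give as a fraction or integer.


MSE = (1/4) * ((24-14)^2=100 + (17-24)^2=49 + (2-19)^2=289 + (18-9)^2=81). Sum = 519. MSE = 519/4.

519/4


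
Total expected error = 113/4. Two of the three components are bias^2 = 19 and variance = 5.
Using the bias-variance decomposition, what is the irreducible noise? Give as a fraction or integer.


Total error = bias^2 + variance + irreducible noise. So irreducible noise = 113/4 - 19 - 5 = 17/4.

17/4


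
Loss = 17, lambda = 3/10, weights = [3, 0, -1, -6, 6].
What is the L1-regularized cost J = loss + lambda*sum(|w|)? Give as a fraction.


L1 norm = sum(|w|) = 16. J = 17 + 3/10 * 16 = 109/5.

109/5


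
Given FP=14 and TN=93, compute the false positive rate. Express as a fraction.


FPR = FP / (FP + TN) = 14 / 107 = 14/107.

14/107


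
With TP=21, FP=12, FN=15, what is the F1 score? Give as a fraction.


Precision = 21/33 = 7/11. Recall = 21/36 = 7/12. F1 = 2*P*R/(P+R) = 14/23.

14/23


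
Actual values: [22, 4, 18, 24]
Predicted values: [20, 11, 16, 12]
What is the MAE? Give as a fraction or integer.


MAE = (1/4) * (|22-20|=2 + |4-11|=7 + |18-16|=2 + |24-12|=12). Sum = 23. MAE = 23/4.

23/4


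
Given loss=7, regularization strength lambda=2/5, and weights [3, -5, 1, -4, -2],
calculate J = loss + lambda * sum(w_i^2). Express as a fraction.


L2 sq norm = sum(w^2) = 55. J = 7 + 2/5 * 55 = 29.

29


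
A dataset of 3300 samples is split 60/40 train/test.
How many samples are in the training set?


Test set = 3300 * 40% = 1320. Training set = 3300 - 1320 = 1980.

1980


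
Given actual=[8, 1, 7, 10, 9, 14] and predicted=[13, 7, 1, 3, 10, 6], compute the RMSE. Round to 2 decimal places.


MSE = 35.1667. RMSE = sqrt(35.1667) = 5.93.

5.93


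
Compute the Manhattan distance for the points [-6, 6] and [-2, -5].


d = sum of absolute differences: |-6--2|=4 + |6--5|=11 = 15.

15


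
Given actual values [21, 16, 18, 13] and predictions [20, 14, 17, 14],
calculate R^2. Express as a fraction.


Mean(y) = 17. SS_res = 7. SS_tot = 34. R^2 = 1 - 7/(34) = 27/34.

27/34


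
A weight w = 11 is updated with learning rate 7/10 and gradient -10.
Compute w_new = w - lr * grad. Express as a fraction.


w_new = 11 - 7/10 * -10 = 11 - -7 = 18.

18


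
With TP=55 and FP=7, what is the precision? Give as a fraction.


Precision = TP / (TP + FP) = 55 / 62 = 55/62.

55/62


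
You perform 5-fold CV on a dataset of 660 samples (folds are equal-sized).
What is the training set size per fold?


Each validation fold has 660/5 = 132 samples. Training set = 660 - 132 = 528.

528


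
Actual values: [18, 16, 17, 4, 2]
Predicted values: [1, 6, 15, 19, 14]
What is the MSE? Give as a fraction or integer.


MSE = (1/5) * ((18-1)^2=289 + (16-6)^2=100 + (17-15)^2=4 + (4-19)^2=225 + (2-14)^2=144). Sum = 762. MSE = 762/5.

762/5


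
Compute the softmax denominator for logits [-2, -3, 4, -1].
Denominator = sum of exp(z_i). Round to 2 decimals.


Denom = e^-2=0.1353 + e^-3=0.0498 + e^4=54.5982 + e^-1=0.3679. Sum = 55.1512, which rounds to 55.15.

55.15


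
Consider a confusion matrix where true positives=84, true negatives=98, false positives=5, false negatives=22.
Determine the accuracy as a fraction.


Accuracy = (TP + TN) / (TP + TN + FP + FN) = (84 + 98) / 209 = 182/209.

182/209


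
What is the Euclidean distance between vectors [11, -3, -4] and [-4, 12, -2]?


d = sqrt(sum of squared differences). (11--4)^2=225, (-3-12)^2=225, (-4--2)^2=4. Sum = 454.

sqrt(454)


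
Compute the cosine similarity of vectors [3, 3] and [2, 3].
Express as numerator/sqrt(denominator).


dot = 15. |a|^2 = 18, |b|^2 = 13. cos = 15/sqrt(234).

15/sqrt(234)


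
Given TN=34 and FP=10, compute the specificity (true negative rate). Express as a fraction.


Specificity = TN / (TN + FP) = 34 / 44 = 17/22.

17/22


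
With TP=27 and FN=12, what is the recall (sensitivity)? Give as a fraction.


Recall = TP / (TP + FN) = 27 / 39 = 9/13.

9/13


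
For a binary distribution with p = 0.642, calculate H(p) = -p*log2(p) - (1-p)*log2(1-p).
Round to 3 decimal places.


H = -0.642*log2(0.642) - 0.358*log2(0.358) = 0.941.

0.941


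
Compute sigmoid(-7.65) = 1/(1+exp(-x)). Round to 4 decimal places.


sigma(-7.65) = 1/(1+e^(7.65)) = 1/(1+2100.645589) = 1/2101.645589 = 0.0005.

0.0005


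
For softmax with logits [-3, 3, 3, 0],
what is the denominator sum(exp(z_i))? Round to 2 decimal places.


Denom = e^-3=0.0498 + e^3=20.0855 + e^3=20.0855 + e^0=1.0000. Sum = 41.2208, which rounds to 41.22.

41.22


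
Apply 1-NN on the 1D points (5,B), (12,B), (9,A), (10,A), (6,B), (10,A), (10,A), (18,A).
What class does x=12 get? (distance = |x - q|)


Distances: |5-12|=7, |12-12|=0, |9-12|=3, |10-12|=2, |6-12|=6, |10-12|=2, |10-12|=2, |18-12|=6. 1 nearest: (12,B). Counts: {'B': 1}. Majority class: B.

B


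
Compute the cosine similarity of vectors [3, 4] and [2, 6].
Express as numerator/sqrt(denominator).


dot = 30. |a|^2 = 25, |b|^2 = 40. cos = 30/sqrt(1000).

30/sqrt(1000)


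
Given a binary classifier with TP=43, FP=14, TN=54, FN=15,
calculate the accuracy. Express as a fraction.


Accuracy = (TP + TN) / (TP + TN + FP + FN) = (43 + 54) / 126 = 97/126.

97/126


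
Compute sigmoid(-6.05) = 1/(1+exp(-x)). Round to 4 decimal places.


sigma(-6.05) = 1/(1+e^(6.05)) = 1/(1+424.113030) = 1/425.113030 = 0.0024.

0.0024


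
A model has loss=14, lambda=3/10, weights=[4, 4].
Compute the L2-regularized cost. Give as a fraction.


L2 sq norm = sum(w^2) = 32. J = 14 + 3/10 * 32 = 118/5.

118/5


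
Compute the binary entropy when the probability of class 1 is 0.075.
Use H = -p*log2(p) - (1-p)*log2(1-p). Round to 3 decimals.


H = -0.075*log2(0.075) - 0.925*log2(0.925) = 0.384.

0.384


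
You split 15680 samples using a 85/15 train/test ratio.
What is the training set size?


Test set = 15680 * 15% = 2352. Training set = 15680 - 2352 = 13328.

13328


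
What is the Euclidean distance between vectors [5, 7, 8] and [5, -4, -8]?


d = sqrt(sum of squared differences). (5-5)^2=0, (7--4)^2=121, (8--8)^2=256. Sum = 377.

sqrt(377)


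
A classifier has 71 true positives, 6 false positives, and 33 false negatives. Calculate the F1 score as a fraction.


Precision = 71/77 = 71/77. Recall = 71/104 = 71/104. F1 = 2*P*R/(P+R) = 142/181.

142/181


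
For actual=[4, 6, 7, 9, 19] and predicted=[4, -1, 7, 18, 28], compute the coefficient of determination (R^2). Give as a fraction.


Mean(y) = 9. SS_res = 211. SS_tot = 138. R^2 = 1 - 211/(138) = -73/138.

-73/138


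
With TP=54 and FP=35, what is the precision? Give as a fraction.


Precision = TP / (TP + FP) = 54 / 89 = 54/89.

54/89


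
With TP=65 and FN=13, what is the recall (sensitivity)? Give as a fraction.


Recall = TP / (TP + FN) = 65 / 78 = 5/6.

5/6


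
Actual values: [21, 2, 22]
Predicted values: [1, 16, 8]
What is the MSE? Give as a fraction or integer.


MSE = (1/3) * ((21-1)^2=400 + (2-16)^2=196 + (22-8)^2=196). Sum = 792. MSE = 264.

264


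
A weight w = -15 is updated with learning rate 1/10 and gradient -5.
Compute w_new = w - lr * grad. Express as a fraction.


w_new = -15 - 1/10 * -5 = -15 - -1/2 = -29/2.

-29/2


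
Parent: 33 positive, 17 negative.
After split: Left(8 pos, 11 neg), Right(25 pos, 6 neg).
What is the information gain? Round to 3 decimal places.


H(parent) = 0.9248. H(left) = 0.9819, H(right) = 0.7088. Weighted = (19/50)*0.9819 + (31/50)*0.7088 = 0.8126. IG = 0.9248 - 0.8126 = 0.1122, which rounds to 0.112.

0.112


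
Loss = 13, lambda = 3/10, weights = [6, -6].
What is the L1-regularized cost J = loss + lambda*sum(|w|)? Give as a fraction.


L1 norm = sum(|w|) = 12. J = 13 + 3/10 * 12 = 83/5.

83/5


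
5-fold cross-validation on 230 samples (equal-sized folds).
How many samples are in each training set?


Each validation fold has 230/5 = 46 samples. Training set = 230 - 46 = 184.

184


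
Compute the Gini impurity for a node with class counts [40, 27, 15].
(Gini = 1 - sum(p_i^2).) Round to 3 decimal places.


Total = 82. Proportions: 40/82, 27/82, 15/82. sum(p_i^2) = 0.3798. Gini = 1 - 0.3798 = 0.6202, which rounds to 0.620.

0.620


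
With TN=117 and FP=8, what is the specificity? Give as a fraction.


Specificity = TN / (TN + FP) = 117 / 125 = 117/125.

117/125


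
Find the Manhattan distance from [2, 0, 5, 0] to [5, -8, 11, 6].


d = sum of absolute differences: |2-5|=3 + |0--8|=8 + |5-11|=6 + |0-6|=6 = 23.

23


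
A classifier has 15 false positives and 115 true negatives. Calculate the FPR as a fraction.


FPR = FP / (FP + TN) = 15 / 130 = 3/26.

3/26


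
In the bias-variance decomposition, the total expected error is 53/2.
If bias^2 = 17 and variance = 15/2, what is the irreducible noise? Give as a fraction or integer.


Total error = bias^2 + variance + irreducible noise. So irreducible noise = 53/2 - 17 - 15/2 = 2.

2


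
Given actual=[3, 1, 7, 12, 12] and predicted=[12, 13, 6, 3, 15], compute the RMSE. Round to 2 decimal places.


MSE = 63.2000. RMSE = sqrt(63.2000) = 7.95.

7.95


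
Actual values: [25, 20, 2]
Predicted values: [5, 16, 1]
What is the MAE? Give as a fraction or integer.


MAE = (1/3) * (|25-5|=20 + |20-16|=4 + |2-1|=1). Sum = 25. MAE = 25/3.

25/3


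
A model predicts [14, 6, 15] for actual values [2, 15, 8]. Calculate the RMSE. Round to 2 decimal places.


MSE = 91.3333. RMSE = sqrt(91.3333) = 9.56.

9.56


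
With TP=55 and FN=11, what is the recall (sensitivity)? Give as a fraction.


Recall = TP / (TP + FN) = 55 / 66 = 5/6.

5/6


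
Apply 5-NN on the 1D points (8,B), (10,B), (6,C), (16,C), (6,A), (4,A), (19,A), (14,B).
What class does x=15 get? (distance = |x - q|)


Distances: |8-15|=7, |10-15|=5, |6-15|=9, |16-15|=1, |6-15|=9, |4-15|=11, |19-15|=4, |14-15|=1. 5 nearest: (14,B), (16,C), (19,A), (10,B), (8,B). Counts: {'B': 3, 'C': 1, 'A': 1}. Majority class: B.

B


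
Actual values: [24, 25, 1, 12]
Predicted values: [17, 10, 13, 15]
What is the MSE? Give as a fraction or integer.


MSE = (1/4) * ((24-17)^2=49 + (25-10)^2=225 + (1-13)^2=144 + (12-15)^2=9). Sum = 427. MSE = 427/4.

427/4


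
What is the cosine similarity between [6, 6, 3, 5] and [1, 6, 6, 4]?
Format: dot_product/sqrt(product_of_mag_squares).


dot = 80. |a|^2 = 106, |b|^2 = 89. cos = 80/sqrt(9434).

80/sqrt(9434)


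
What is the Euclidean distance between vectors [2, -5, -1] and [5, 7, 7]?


d = sqrt(sum of squared differences). (2-5)^2=9, (-5-7)^2=144, (-1-7)^2=64. Sum = 217.

sqrt(217)


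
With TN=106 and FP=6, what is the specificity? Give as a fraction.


Specificity = TN / (TN + FP) = 106 / 112 = 53/56.

53/56


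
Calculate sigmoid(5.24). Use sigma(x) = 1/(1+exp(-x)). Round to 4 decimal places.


sigma(5.24) = 1/(1+e^(-5.24)) = 1/(1+0.005300) = 1/1.005300 = 0.9947.

0.9947
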